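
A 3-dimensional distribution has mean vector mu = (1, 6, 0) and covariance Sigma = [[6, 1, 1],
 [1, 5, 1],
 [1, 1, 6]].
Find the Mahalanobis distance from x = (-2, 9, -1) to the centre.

Step 1 — centre the observation: (x - mu) = (-3, 3, -1).

Step 2 — invert Sigma (cofactor / det for 3×3, or solve directly):
  Sigma^{-1} = [[0.1758, -0.0303, -0.0242],
 [-0.0303, 0.2121, -0.0303],
 [-0.0242, -0.0303, 0.1758]].

Step 3 — form the quadratic (x - mu)^T · Sigma^{-1} · (x - mu):
  Sigma^{-1} · (x - mu) = (-0.5939, 0.7576, -0.1939).
  (x - mu)^T · [Sigma^{-1} · (x - mu)] = (-3)·(-0.5939) + (3)·(0.7576) + (-1)·(-0.1939) = 4.2485.

Step 4 — take square root: d = √(4.2485) ≈ 2.0612.

d(x, mu) = √(4.2485) ≈ 2.0612


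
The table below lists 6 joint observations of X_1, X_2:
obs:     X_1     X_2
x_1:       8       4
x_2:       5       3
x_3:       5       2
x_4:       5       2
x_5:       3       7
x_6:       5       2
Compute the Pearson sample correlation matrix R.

Step 1 — column means:
  mean(X_1) = (8 + 5 + 5 + 5 + 3 + 5) / 6 = 31/6 = 5.1667
  mean(X_2) = (4 + 3 + 2 + 2 + 7 + 2) / 6 = 20/6 = 3.3333

Step 2 — sample variances and covariances s[i,j] = (1/(n-1)) · Σ_k (x_{k,i} - mean_i) · (x_{k,j} - mean_j), with n-1 = 5:
  s[X_1,X_1] = ((2.8333)·(2.8333) + (-0.1667)·(-0.1667) + (-0.1667)·(-0.1667) + (-0.1667)·(-0.1667) + (-2.1667)·(-2.1667) + (-0.1667)·(-0.1667)) / 5 = 12.8333/5 = 2.5667
  s[X_1,X_2] = ((2.8333)·(0.6667) + (-0.1667)·(-0.3333) + (-0.1667)·(-1.3333) + (-0.1667)·(-1.3333) + (-2.1667)·(3.6667) + (-0.1667)·(-1.3333)) / 5 = -5.3333/5 = -1.0667
  s[X_2,X_2] = ((0.6667)·(0.6667) + (-0.3333)·(-0.3333) + (-1.3333)·(-1.3333) + (-1.3333)·(-1.3333) + (3.6667)·(3.6667) + (-1.3333)·(-1.3333)) / 5 = 19.3333/5 = 3.8667
  Sample standard deviations s_i = √(s[i,i]):
  s(X_1) = √(2.5667) = 1.6021
  s(X_2) = √(3.8667) = 1.9664

Step 3 — r_{ij} = s_{ij} / (s_i · s_j):
  r[X_1,X_1] = 1 (diagonal).
  r[X_1,X_2] = -1.0667 / (1.6021 · 1.9664) = -1.0667 / 3.1503 = -0.3386
  r[X_2,X_2] = 1 (diagonal).

R is symmetric with unit diagonal. Assembling:

R = [[1, -0.3386],
 [-0.3386, 1]]


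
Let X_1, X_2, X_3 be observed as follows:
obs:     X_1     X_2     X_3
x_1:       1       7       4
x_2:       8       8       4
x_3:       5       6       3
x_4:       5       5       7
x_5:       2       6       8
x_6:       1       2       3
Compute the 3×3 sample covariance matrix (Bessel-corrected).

Step 1 — column means:
  mean(X_1) = (1 + 8 + 5 + 5 + 2 + 1) / 6 = 22/6 = 3.6667
  mean(X_2) = (7 + 8 + 6 + 5 + 6 + 2) / 6 = 34/6 = 5.6667
  mean(X_3) = (4 + 4 + 3 + 7 + 8 + 3) / 6 = 29/6 = 4.8333

Step 2 — sample covariance S[i,j] = (1/(n-1)) · Σ_k (x_{k,i} - mean_i) · (x_{k,j} - mean_j), with n-1 = 5.
  S[X_1,X_1] = ((-2.6667)·(-2.6667) + (4.3333)·(4.3333) + (1.3333)·(1.3333) + (1.3333)·(1.3333) + (-1.6667)·(-1.6667) + (-2.6667)·(-2.6667)) / 5 = 39.3333/5 = 7.8667
  S[X_1,X_2] = ((-2.6667)·(1.3333) + (4.3333)·(2.3333) + (1.3333)·(0.3333) + (1.3333)·(-0.6667) + (-1.6667)·(0.3333) + (-2.6667)·(-3.6667)) / 5 = 15.3333/5 = 3.0667
  S[X_1,X_3] = ((-2.6667)·(-0.8333) + (4.3333)·(-0.8333) + (1.3333)·(-1.8333) + (1.3333)·(2.1667) + (-1.6667)·(3.1667) + (-2.6667)·(-1.8333)) / 5 = -1.3333/5 = -0.2667
  S[X_2,X_2] = ((1.3333)·(1.3333) + (2.3333)·(2.3333) + (0.3333)·(0.3333) + (-0.6667)·(-0.6667) + (0.3333)·(0.3333) + (-3.6667)·(-3.6667)) / 5 = 21.3333/5 = 4.2667
  S[X_2,X_3] = ((1.3333)·(-0.8333) + (2.3333)·(-0.8333) + (0.3333)·(-1.8333) + (-0.6667)·(2.1667) + (0.3333)·(3.1667) + (-3.6667)·(-1.8333)) / 5 = 2.6667/5 = 0.5333
  S[X_3,X_3] = ((-0.8333)·(-0.8333) + (-0.8333)·(-0.8333) + (-1.8333)·(-1.8333) + (2.1667)·(2.1667) + (3.1667)·(3.1667) + (-1.8333)·(-1.8333)) / 5 = 22.8333/5 = 4.5667

S is symmetric (S[j,i] = S[i,j]). Assembling:

S = [[7.8667, 3.0667, -0.2667],
 [3.0667, 4.2667, 0.5333],
 [-0.2667, 0.5333, 4.5667]]


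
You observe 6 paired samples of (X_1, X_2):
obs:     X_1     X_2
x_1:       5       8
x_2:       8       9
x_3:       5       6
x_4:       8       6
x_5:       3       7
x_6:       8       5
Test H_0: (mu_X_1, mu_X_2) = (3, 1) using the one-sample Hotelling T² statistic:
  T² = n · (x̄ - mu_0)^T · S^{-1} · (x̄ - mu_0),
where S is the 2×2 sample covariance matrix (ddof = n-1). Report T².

Step 1 — sample mean vector:
  mean(X_1) = (5 + 8 + 5 + 8 + 3 + 8) / 6 = 37/6 = 6.1667
  mean(X_2) = (8 + 9 + 6 + 6 + 7 + 5) / 6 = 41/6 = 6.8333
  x̄ = (6.1667, 6.8333),  deviation x̄ - mu_0 = (6.1667, 6.8333) - (3, 1) = (3.1667, 5.8333).

Step 2 — sample covariance matrix, S[i,j] = (1/(n-1)) · Σ_k (x_{k,i} - mean_i) · (x_{k,j} - mean_j), divisor n-1 = 5:
  S[X_1,X_1] = ((-1.1667)·(-1.1667) + (1.8333)·(1.8333) + (-1.1667)·(-1.1667) + (1.8333)·(1.8333) + (-3.1667)·(-3.1667) + (1.8333)·(1.8333)) / 5 = 22.8333/5 = 4.5667
  S[X_1,X_2] = ((-1.1667)·(1.1667) + (1.8333)·(2.1667) + (-1.1667)·(-0.8333) + (1.8333)·(-0.8333) + (-3.1667)·(0.1667) + (1.8333)·(-1.8333)) / 5 = -1.8333/5 = -0.3667
  S[X_2,X_2] = ((1.1667)·(1.1667) + (2.1667)·(2.1667) + (-0.8333)·(-0.8333) + (-0.8333)·(-0.8333) + (0.1667)·(0.1667) + (-1.8333)·(-1.8333)) / 5 = 10.8333/5 = 2.1667
  S = [[4.5667, -0.3667],
 [-0.3667, 2.1667]].

Step 3 — invert S. det(S) = 4.5667·2.1667 - (-0.3667)² = 9.76.
  S^{-1} = (1/det) · [[d, -b], [-b, a]] = [[0.222, 0.0376],
 [0.0376, 0.4679]].

Step 4 — quadratic form (x̄ - mu_0)^T · S^{-1} · (x̄ - mu_0):
  S^{-1} · (x̄ - mu_0) = (0.9221, 2.8484),
  (x̄ - mu_0)^T · [...] = (3.1667)·(0.9221) + (5.8333)·(2.8484) = 19.5355.

Step 5 — scale by n: T² = 6 · 19.5355 = 117.2131.

T² ≈ 117.2131


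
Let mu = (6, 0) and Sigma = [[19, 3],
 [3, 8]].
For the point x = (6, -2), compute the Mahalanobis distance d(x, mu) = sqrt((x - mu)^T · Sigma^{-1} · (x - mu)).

Step 1 — centre the observation: (x - mu) = (0, -2).

Step 2 — invert Sigma. det(Sigma) = 19·8 - (3)² = 143.
  Sigma^{-1} = (1/det) · [[d, -b], [-b, a]] = [[0.0559, -0.021],
 [-0.021, 0.1329]].

Step 3 — form the quadratic (x - mu)^T · Sigma^{-1} · (x - mu):
  Sigma^{-1} · (x - mu) = (0.042, -0.2657).
  (x - mu)^T · [Sigma^{-1} · (x - mu)] = (0)·(0.042) + (-2)·(-0.2657) = 0.5315.

Step 4 — take square root: d = √(0.5315) ≈ 0.729.

d(x, mu) = √(0.5315) ≈ 0.729


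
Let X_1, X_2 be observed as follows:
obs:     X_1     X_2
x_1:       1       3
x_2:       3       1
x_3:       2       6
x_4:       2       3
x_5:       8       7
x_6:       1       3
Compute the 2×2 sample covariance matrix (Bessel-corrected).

Step 1 — column means:
  mean(X_1) = (1 + 3 + 2 + 2 + 8 + 1) / 6 = 17/6 = 2.8333
  mean(X_2) = (3 + 1 + 6 + 3 + 7 + 3) / 6 = 23/6 = 3.8333

Step 2 — sample covariance S[i,j] = (1/(n-1)) · Σ_k (x_{k,i} - mean_i) · (x_{k,j} - mean_j), with n-1 = 5.
  S[X_1,X_1] = ((-1.8333)·(-1.8333) + (0.1667)·(0.1667) + (-0.8333)·(-0.8333) + (-0.8333)·(-0.8333) + (5.1667)·(5.1667) + (-1.8333)·(-1.8333)) / 5 = 34.8333/5 = 6.9667
  S[X_1,X_2] = ((-1.8333)·(-0.8333) + (0.1667)·(-2.8333) + (-0.8333)·(2.1667) + (-0.8333)·(-0.8333) + (5.1667)·(3.1667) + (-1.8333)·(-0.8333)) / 5 = 17.8333/5 = 3.5667
  S[X_2,X_2] = ((-0.8333)·(-0.8333) + (-2.8333)·(-2.8333) + (2.1667)·(2.1667) + (-0.8333)·(-0.8333) + (3.1667)·(3.1667) + (-0.8333)·(-0.8333)) / 5 = 24.8333/5 = 4.9667

S is symmetric (S[j,i] = S[i,j]). Assembling:

S = [[6.9667, 3.5667],
 [3.5667, 4.9667]]


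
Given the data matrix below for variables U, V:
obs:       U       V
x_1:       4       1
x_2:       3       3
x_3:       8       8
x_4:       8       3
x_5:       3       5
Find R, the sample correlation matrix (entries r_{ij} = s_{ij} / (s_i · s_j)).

Step 1 — column means:
  mean(U) = (4 + 3 + 8 + 8 + 3) / 5 = 26/5 = 5.2
  mean(V) = (1 + 3 + 8 + 3 + 5) / 5 = 20/5 = 4

Step 2 — sample variances and covariances s[i,j] = (1/(n-1)) · Σ_k (x_{k,i} - mean_i) · (x_{k,j} - mean_j), with n-1 = 4:
  s[U,U] = ((-1.2)·(-1.2) + (-2.2)·(-2.2) + (2.8)·(2.8) + (2.8)·(2.8) + (-2.2)·(-2.2)) / 4 = 26.8/4 = 6.7
  s[U,V] = ((-1.2)·(-3) + (-2.2)·(-1) + (2.8)·(4) + (2.8)·(-1) + (-2.2)·(1)) / 4 = 12/4 = 3
  s[V,V] = ((-3)·(-3) + (-1)·(-1) + (4)·(4) + (-1)·(-1) + (1)·(1)) / 4 = 28/4 = 7
  Sample standard deviations s_i = √(s[i,i]):
  s(U) = √(6.7) = 2.5884
  s(V) = √(7) = 2.6458

Step 3 — r_{ij} = s_{ij} / (s_i · s_j):
  r[U,U] = 1 (diagonal).
  r[U,V] = 3 / (2.5884 · 2.6458) = 3 / 6.8484 = 0.4381
  r[V,V] = 1 (diagonal).

R is symmetric with unit diagonal. Assembling:

R = [[1, 0.4381],
 [0.4381, 1]]


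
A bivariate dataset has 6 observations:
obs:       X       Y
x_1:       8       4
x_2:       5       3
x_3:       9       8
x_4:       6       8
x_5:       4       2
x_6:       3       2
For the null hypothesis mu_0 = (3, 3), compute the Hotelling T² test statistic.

Step 1 — sample mean vector:
  mean(X) = (8 + 5 + 9 + 6 + 4 + 3) / 6 = 35/6 = 5.8333
  mean(Y) = (4 + 3 + 8 + 8 + 2 + 2) / 6 = 27/6 = 4.5
  x̄ = (5.8333, 4.5),  deviation x̄ - mu_0 = (5.8333, 4.5) - (3, 3) = (2.8333, 1.5).

Step 2 — sample covariance matrix, S[i,j] = (1/(n-1)) · Σ_k (x_{k,i} - mean_i) · (x_{k,j} - mean_j), divisor n-1 = 5:
  S[X,X] = ((2.1667)·(2.1667) + (-0.8333)·(-0.8333) + (3.1667)·(3.1667) + (0.1667)·(0.1667) + (-1.8333)·(-1.8333) + (-2.8333)·(-2.8333)) / 5 = 26.8333/5 = 5.3667
  S[X,Y] = ((2.1667)·(-0.5) + (-0.8333)·(-1.5) + (3.1667)·(3.5) + (0.1667)·(3.5) + (-1.8333)·(-2.5) + (-2.8333)·(-2.5)) / 5 = 23.5/5 = 4.7
  S[Y,Y] = ((-0.5)·(-0.5) + (-1.5)·(-1.5) + (3.5)·(3.5) + (3.5)·(3.5) + (-2.5)·(-2.5) + (-2.5)·(-2.5)) / 5 = 39.5/5 = 7.9
  S = [[5.3667, 4.7],
 [4.7, 7.9]].

Step 3 — invert S. det(S) = 5.3667·7.9 - (4.7)² = 20.3067.
  S^{-1} = (1/det) · [[d, -b], [-b, a]] = [[0.389, -0.2315],
 [-0.2315, 0.2643]].

Step 4 — quadratic form (x̄ - mu_0)^T · S^{-1} · (x̄ - mu_0):
  S^{-1} · (x̄ - mu_0) = (0.7551, -0.2594),
  (x̄ - mu_0)^T · [...] = (2.8333)·(0.7551) + (1.5)·(-0.2594) = 1.7504.

Step 5 — scale by n: T² = 6 · 1.7504 = 10.5023.

T² ≈ 10.5023


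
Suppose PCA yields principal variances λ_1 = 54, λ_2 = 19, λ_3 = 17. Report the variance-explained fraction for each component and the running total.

Step 1 — total variance = trace(Sigma) = Σ λ_i = 54 + 19 + 17 = 90.

Step 2 — fraction explained by component i = λ_i / Σ λ:
  PC1: 54/90 = 0.6
  PC2: 19/90 = 0.2111
  PC3: 17/90 = 0.1889

Step 3 — cumulative fraction after k components = (λ_1 + ... + λ_k) / Σ λ:
  k = 1: 54/90 = 0.6
  k = 2: (54 + 19)/90 = 73/90 = 0.8111
  k = 3: (54 + 19 + 17)/90 = 90/90 = 1

Summary (fraction, with percent):

explained: PC1 0.6 (60%), PC2 0.2111 (21.11%), PC3 0.1889 (18.89%);  cumulative: 0.6, 0.8111, 1


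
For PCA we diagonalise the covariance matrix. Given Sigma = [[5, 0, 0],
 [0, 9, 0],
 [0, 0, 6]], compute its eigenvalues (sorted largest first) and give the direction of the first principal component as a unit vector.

Step 1 — characteristic polynomial p(λ) = det(λI - Sigma) = λ³ - tr·λ² + c_1·λ - det, where tr = trace, c_1 = sum of the principal 2×2 minors, det = det(Sigma):
  tr = 5 + 9 + 6 = 20,
  c_1 = (5·9 - (0)²) + (5·6 - (0)²) + (9·6 - (0)²) = 45 + 30 + 54 = 129,
  det = 5·(9·6 - (0)²) - (0)·((0)·6 - (0)·(0)) + (0)·((0)·(0) - 9·(0)) = 5·(54) - (0)·(0) + (0)·(0) = 270.
  So p(λ) = λ³ - 20λ² + 129λ - 270.
Step 2 — look for an integer root (rational root theorem: any rational root is an integer divisor of 270). Testing λ = 5:
  p(5) = 125 - 500 + 645 - 270 = 0  ✓
  Dividing out (λ - 5): p(λ) = (λ - 5)(λ² - 15λ + 54).
Step 3 — remaining eigenvalues from the quadratic λ² - 15λ + 54 = 0:
  Δ = 15² - 4·54 = 225 - 216 = 9,  λ = (15 ± √9)/2 = (15 ± 3)/2 = 9 or 6.
  Sorted: λ_1 = 9,  λ_2 = 6,  λ_3 = 5  (check: sum = 20 = tr ✓).

Step 4 — unit eigenvector for λ_1 = 9: v spans the null space of (Sigma - λ_1 I), whose rows are
  r_1 = (-4, 0, 0),  r_2 = (0, 0, 0),  r_3 = (0, 0, -3).
  v is orthogonal to every row, so take v ∝ r_1 × r_3 = ((0)·(-3) - (0)·(0), (0)·(0) - (-4)·(-3), (-4)·(0) - (0)·(0)) = (0, -12, 0).
  Rescale (divide by 12; multiply by -1 so the first nonzero entry is positive): u = (0, 1, 0).
  ||u|| = √((0)² + (1)² + (0)²) = √(1) = 1,  v_1 = u/||u|| ≈ (0, 1, 0) (||v_1|| = 1).

λ_1 = 9,  λ_2 = 6,  λ_3 = 5;  v_1 ≈ (0, 1, 0)


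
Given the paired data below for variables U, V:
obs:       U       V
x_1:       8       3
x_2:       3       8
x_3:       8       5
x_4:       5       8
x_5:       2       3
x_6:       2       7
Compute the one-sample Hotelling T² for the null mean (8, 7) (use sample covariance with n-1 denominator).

Step 1 — sample mean vector:
  mean(U) = (8 + 3 + 8 + 5 + 2 + 2) / 6 = 28/6 = 4.6667
  mean(V) = (3 + 8 + 5 + 8 + 3 + 7) / 6 = 34/6 = 5.6667
  x̄ = (4.6667, 5.6667),  deviation x̄ - mu_0 = (4.6667, 5.6667) - (8, 7) = (-3.3333, -1.3333).

Step 2 — sample covariance matrix, S[i,j] = (1/(n-1)) · Σ_k (x_{k,i} - mean_i) · (x_{k,j} - mean_j), divisor n-1 = 5:
  S[U,U] = ((3.3333)·(3.3333) + (-1.6667)·(-1.6667) + (3.3333)·(3.3333) + (0.3333)·(0.3333) + (-2.6667)·(-2.6667) + (-2.6667)·(-2.6667)) / 5 = 39.3333/5 = 7.8667
  S[U,V] = ((3.3333)·(-2.6667) + (-1.6667)·(2.3333) + (3.3333)·(-0.6667) + (0.3333)·(2.3333) + (-2.6667)·(-2.6667) + (-2.6667)·(1.3333)) / 5 = -10.6667/5 = -2.1333
  S[V,V] = ((-2.6667)·(-2.6667) + (2.3333)·(2.3333) + (-0.6667)·(-0.6667) + (2.3333)·(2.3333) + (-2.6667)·(-2.6667) + (1.3333)·(1.3333)) / 5 = 27.3333/5 = 5.4667
  S = [[7.8667, -2.1333],
 [-2.1333, 5.4667]].

Step 3 — invert S. det(S) = 7.8667·5.4667 - (-2.1333)² = 38.4533.
  S^{-1} = (1/det) · [[d, -b], [-b, a]] = [[0.1422, 0.0555],
 [0.0555, 0.2046]].

Step 4 — quadratic form (x̄ - mu_0)^T · S^{-1} · (x̄ - mu_0):
  S^{-1} · (x̄ - mu_0) = (-0.5479, -0.4577),
  (x̄ - mu_0)^T · [...] = (-3.3333)·(-0.5479) + (-1.3333)·(-0.4577) = 2.4364.

Step 5 — scale by n: T² = 6 · 2.4364 = 14.6186.

T² ≈ 14.6186


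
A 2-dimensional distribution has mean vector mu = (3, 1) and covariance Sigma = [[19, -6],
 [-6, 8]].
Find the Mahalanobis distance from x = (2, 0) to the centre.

Step 1 — centre the observation: (x - mu) = (-1, -1).

Step 2 — invert Sigma. det(Sigma) = 19·8 - (-6)² = 116.
  Sigma^{-1} = (1/det) · [[d, -b], [-b, a]] = [[0.069, 0.0517],
 [0.0517, 0.1638]].

Step 3 — form the quadratic (x - mu)^T · Sigma^{-1} · (x - mu):
  Sigma^{-1} · (x - mu) = (-0.1207, -0.2155).
  (x - mu)^T · [Sigma^{-1} · (x - mu)] = (-1)·(-0.1207) + (-1)·(-0.2155) = 0.3362.

Step 4 — take square root: d = √(0.3362) ≈ 0.5798.

d(x, mu) = √(0.3362) ≈ 0.5798


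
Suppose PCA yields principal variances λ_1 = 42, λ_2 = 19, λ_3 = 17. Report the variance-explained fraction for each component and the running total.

Step 1 — total variance = trace(Sigma) = Σ λ_i = 42 + 19 + 17 = 78.

Step 2 — fraction explained by component i = λ_i / Σ λ:
  PC1: 42/78 = 0.5385
  PC2: 19/78 = 0.2436
  PC3: 17/78 = 0.2179

Step 3 — cumulative fraction after k components = (λ_1 + ... + λ_k) / Σ λ:
  k = 1: 42/78 = 0.5385
  k = 2: (42 + 19)/78 = 61/78 = 0.7821
  k = 3: (42 + 19 + 17)/78 = 78/78 = 1

Summary (fraction, with percent):

explained: PC1 0.5385 (53.85%), PC2 0.2436 (24.36%), PC3 0.2179 (21.79%);  cumulative: 0.5385, 0.7821, 1


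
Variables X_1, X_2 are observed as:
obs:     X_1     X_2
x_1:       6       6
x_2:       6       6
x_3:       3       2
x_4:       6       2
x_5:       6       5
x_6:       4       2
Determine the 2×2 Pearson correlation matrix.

Step 1 — column means:
  mean(X_1) = (6 + 6 + 3 + 6 + 6 + 4) / 6 = 31/6 = 5.1667
  mean(X_2) = (6 + 6 + 2 + 2 + 5 + 2) / 6 = 23/6 = 3.8333

Step 2 — sample variances and covariances s[i,j] = (1/(n-1)) · Σ_k (x_{k,i} - mean_i) · (x_{k,j} - mean_j), with n-1 = 5:
  s[X_1,X_1] = ((0.8333)·(0.8333) + (0.8333)·(0.8333) + (-2.1667)·(-2.1667) + (0.8333)·(0.8333) + (0.8333)·(0.8333) + (-1.1667)·(-1.1667)) / 5 = 8.8333/5 = 1.7667
  s[X_1,X_2] = ((0.8333)·(2.1667) + (0.8333)·(2.1667) + (-2.1667)·(-1.8333) + (0.8333)·(-1.8333) + (0.8333)·(1.1667) + (-1.1667)·(-1.8333)) / 5 = 9.1667/5 = 1.8333
  s[X_2,X_2] = ((2.1667)·(2.1667) + (2.1667)·(2.1667) + (-1.8333)·(-1.8333) + (-1.8333)·(-1.8333) + (1.1667)·(1.1667) + (-1.8333)·(-1.8333)) / 5 = 20.8333/5 = 4.1667
  Sample standard deviations s_i = √(s[i,i]):
  s(X_1) = √(1.7667) = 1.3292
  s(X_2) = √(4.1667) = 2.0412

Step 3 — r_{ij} = s_{ij} / (s_i · s_j):
  r[X_1,X_1] = 1 (diagonal).
  r[X_1,X_2] = 1.8333 / (1.3292 · 2.0412) = 1.8333 / 2.7131 = 0.6757
  r[X_2,X_2] = 1 (diagonal).

R is symmetric with unit diagonal. Assembling:

R = [[1, 0.6757],
 [0.6757, 1]]


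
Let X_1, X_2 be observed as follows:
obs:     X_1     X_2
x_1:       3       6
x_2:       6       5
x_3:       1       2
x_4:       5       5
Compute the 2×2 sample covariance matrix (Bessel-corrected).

Step 1 — column means:
  mean(X_1) = (3 + 6 + 1 + 5) / 4 = 15/4 = 3.75
  mean(X_2) = (6 + 5 + 2 + 5) / 4 = 18/4 = 4.5

Step 2 — sample covariance S[i,j] = (1/(n-1)) · Σ_k (x_{k,i} - mean_i) · (x_{k,j} - mean_j), with n-1 = 3.
  S[X_1,X_1] = ((-0.75)·(-0.75) + (2.25)·(2.25) + (-2.75)·(-2.75) + (1.25)·(1.25)) / 3 = 14.75/3 = 4.9167
  S[X_1,X_2] = ((-0.75)·(1.5) + (2.25)·(0.5) + (-2.75)·(-2.5) + (1.25)·(0.5)) / 3 = 7.5/3 = 2.5
  S[X_2,X_2] = ((1.5)·(1.5) + (0.5)·(0.5) + (-2.5)·(-2.5) + (0.5)·(0.5)) / 3 = 9/3 = 3

S is symmetric (S[j,i] = S[i,j]). Assembling:

S = [[4.9167, 2.5],
 [2.5, 3]]


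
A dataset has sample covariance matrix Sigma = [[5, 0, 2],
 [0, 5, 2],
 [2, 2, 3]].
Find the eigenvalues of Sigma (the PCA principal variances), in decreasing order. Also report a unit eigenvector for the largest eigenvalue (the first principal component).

Step 1 — characteristic polynomial p(λ) = det(λI - Sigma) = λ³ - tr·λ² + c_1·λ - det, where tr = trace, c_1 = sum of the principal 2×2 minors, det = det(Sigma):
  tr = 5 + 5 + 3 = 13,
  c_1 = (5·5 - (0)²) + (5·3 - (2)²) + (5·3 - (2)²) = 25 + 11 + 11 = 47,
  det = 5·(5·3 - (2)²) - (0)·((0)·3 - (2)·(2)) + (2)·((0)·(2) - 5·(2)) = 5·(11) - (0)·(-4) + (2)·(-10) = 35.
  So p(λ) = λ³ - 13λ² + 47λ - 35.
Step 2 — look for an integer root (rational root theorem: any rational root is an integer divisor of 35). Testing λ = 1:
  p(1) = 1 - 13 + 47 - 35 = 0  ✓
  Dividing out (λ - 1): p(λ) = (λ - 1)(λ² - 12λ + 35).
Step 3 — remaining eigenvalues from the quadratic λ² - 12λ + 35 = 0:
  Δ = 12² - 4·35 = 144 - 140 = 4,  λ = (12 ± √4)/2 = (12 ± 2)/2 = 7 or 5.
  Sorted: λ_1 = 7,  λ_2 = 5,  λ_3 = 1  (check: sum = 13 = tr ✓).

Step 4 — unit eigenvector for λ_1 = 7: v spans the null space of (Sigma - λ_1 I), whose rows are
  r_1 = (-2, 0, 2),  r_2 = (0, -2, 2),  r_3 = (2, 2, -4).
  v is orthogonal to every row, so take v ∝ r_1 × r_2 = ((0)·(2) - (2)·(-2), (2)·(0) - (-2)·(2), (-2)·(-2) - (0)·(0)) = (4, 4, 4).
  Rescale (divide by 4): u = (1, 1, 1).
  ||u|| = √((1)² + (1)² + (1)²) = √(3) ≈ 1.7321,  v_1 = u/||u|| ≈ (0.5774, 0.5774, 0.5774) (||v_1|| = 1).

λ_1 = 7,  λ_2 = 5,  λ_3 = 1;  v_1 ≈ (0.5774, 0.5774, 0.5774)


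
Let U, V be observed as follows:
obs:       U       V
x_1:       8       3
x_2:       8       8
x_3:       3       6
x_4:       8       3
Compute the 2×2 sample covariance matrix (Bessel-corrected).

Step 1 — column means:
  mean(U) = (8 + 8 + 3 + 8) / 4 = 27/4 = 6.75
  mean(V) = (3 + 8 + 6 + 3) / 4 = 20/4 = 5

Step 2 — sample covariance S[i,j] = (1/(n-1)) · Σ_k (x_{k,i} - mean_i) · (x_{k,j} - mean_j), with n-1 = 3.
  S[U,U] = ((1.25)·(1.25) + (1.25)·(1.25) + (-3.75)·(-3.75) + (1.25)·(1.25)) / 3 = 18.75/3 = 6.25
  S[U,V] = ((1.25)·(-2) + (1.25)·(3) + (-3.75)·(1) + (1.25)·(-2)) / 3 = -5/3 = -1.6667
  S[V,V] = ((-2)·(-2) + (3)·(3) + (1)·(1) + (-2)·(-2)) / 3 = 18/3 = 6

S is symmetric (S[j,i] = S[i,j]). Assembling:

S = [[6.25, -1.6667],
 [-1.6667, 6]]


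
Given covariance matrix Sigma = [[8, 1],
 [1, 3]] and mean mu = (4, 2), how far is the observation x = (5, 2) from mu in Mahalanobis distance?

Step 1 — centre the observation: (x - mu) = (1, 0).

Step 2 — invert Sigma. det(Sigma) = 8·3 - (1)² = 23.
  Sigma^{-1} = (1/det) · [[d, -b], [-b, a]] = [[0.1304, -0.0435],
 [-0.0435, 0.3478]].

Step 3 — form the quadratic (x - mu)^T · Sigma^{-1} · (x - mu):
  Sigma^{-1} · (x - mu) = (0.1304, -0.0435).
  (x - mu)^T · [Sigma^{-1} · (x - mu)] = (1)·(0.1304) + (0)·(-0.0435) = 0.1304.

Step 4 — take square root: d = √(0.1304) ≈ 0.3612.

d(x, mu) = √(0.1304) ≈ 0.3612


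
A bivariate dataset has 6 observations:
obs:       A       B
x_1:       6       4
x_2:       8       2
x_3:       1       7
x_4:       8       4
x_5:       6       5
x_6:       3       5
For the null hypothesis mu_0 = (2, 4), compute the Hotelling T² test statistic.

Step 1 — sample mean vector:
  mean(A) = (6 + 8 + 1 + 8 + 6 + 3) / 6 = 32/6 = 5.3333
  mean(B) = (4 + 2 + 7 + 4 + 5 + 5) / 6 = 27/6 = 4.5
  x̄ = (5.3333, 4.5),  deviation x̄ - mu_0 = (5.3333, 4.5) - (2, 4) = (3.3333, 0.5).

Step 2 — sample covariance matrix, S[i,j] = (1/(n-1)) · Σ_k (x_{k,i} - mean_i) · (x_{k,j} - mean_j), divisor n-1 = 5:
  S[A,A] = ((0.6667)·(0.6667) + (2.6667)·(2.6667) + (-4.3333)·(-4.3333) + (2.6667)·(2.6667) + (0.6667)·(0.6667) + (-2.3333)·(-2.3333)) / 5 = 39.3333/5 = 7.8667
  S[A,B] = ((0.6667)·(-0.5) + (2.6667)·(-2.5) + (-4.3333)·(2.5) + (2.6667)·(-0.5) + (0.6667)·(0.5) + (-2.3333)·(0.5)) / 5 = -20/5 = -4
  S[B,B] = ((-0.5)·(-0.5) + (-2.5)·(-2.5) + (2.5)·(2.5) + (-0.5)·(-0.5) + (0.5)·(0.5) + (0.5)·(0.5)) / 5 = 13.5/5 = 2.7
  S = [[7.8667, -4],
 [-4, 2.7]].

Step 3 — invert S. det(S) = 7.8667·2.7 - (-4)² = 5.24.
  S^{-1} = (1/det) · [[d, -b], [-b, a]] = [[0.5153, 0.7634],
 [0.7634, 1.5013]].

Step 4 — quadratic form (x̄ - mu_0)^T · S^{-1} · (x̄ - mu_0):
  S^{-1} · (x̄ - mu_0) = (2.0992, 3.2952),
  (x̄ - mu_0)^T · [...] = (3.3333)·(2.0992) + (0.5)·(3.2952) = 8.645.

Step 5 — scale by n: T² = 6 · 8.645 = 51.8702.

T² ≈ 51.8702


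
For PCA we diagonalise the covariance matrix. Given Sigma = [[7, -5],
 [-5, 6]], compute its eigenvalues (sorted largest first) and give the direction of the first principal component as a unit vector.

Step 1 — characteristic polynomial of 2×2 Sigma:
  det(Sigma - λI) = λ² - trace · λ + det = 0.
  trace = 7 + 6 = 13, det = 7·6 - (-5)² = 17.
Step 2 — discriminant:
  Δ = trace² - 4·det = 169 - 68 = 101.
Step 3 — eigenvalues:
  λ = (trace ± √Δ)/2 = (13 ± 10.0499)/2,
  λ_1 = 11.5249,  λ_2 = 1.4751.

Step 4 — unit eigenvector for λ_1: solve (Sigma - λ_1 I)v = 0. First row:
  (7 - 11.5249)·v_x + (-5)·v_y = 0, i.e. (-4.5249)·v_x + (-5)·v_y = 0,
  so v ∝ (b, λ_1 - a) = (-5, 4.5249); multiply by -1 so the first entry is positive: u = (5, -4.5249).
  ||u|| = √((5)² + (-4.5249)²) = √(45.4751) ≈ 6.7435,
  v_1 = u/||u|| ≈ (0.7415, -0.671) (||v_1|| = 1).

λ_1 = 11.5249,  λ_2 = 1.4751;  v_1 ≈ (0.7415, -0.671)


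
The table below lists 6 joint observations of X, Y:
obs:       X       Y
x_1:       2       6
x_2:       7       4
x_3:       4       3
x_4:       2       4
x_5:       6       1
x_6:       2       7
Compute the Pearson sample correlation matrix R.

Step 1 — column means:
  mean(X) = (2 + 7 + 4 + 2 + 6 + 2) / 6 = 23/6 = 3.8333
  mean(Y) = (6 + 4 + 3 + 4 + 1 + 7) / 6 = 25/6 = 4.1667

Step 2 — sample variances and covariances s[i,j] = (1/(n-1)) · Σ_k (x_{k,i} - mean_i) · (x_{k,j} - mean_j), with n-1 = 5:
  s[X,X] = ((-1.8333)·(-1.8333) + (3.1667)·(3.1667) + (0.1667)·(0.1667) + (-1.8333)·(-1.8333) + (2.1667)·(2.1667) + (-1.8333)·(-1.8333)) / 5 = 24.8333/5 = 4.9667
  s[X,Y] = ((-1.8333)·(1.8333) + (3.1667)·(-0.1667) + (0.1667)·(-1.1667) + (-1.8333)·(-0.1667) + (2.1667)·(-3.1667) + (-1.8333)·(2.8333)) / 5 = -15.8333/5 = -3.1667
  s[Y,Y] = ((1.8333)·(1.8333) + (-0.1667)·(-0.1667) + (-1.1667)·(-1.1667) + (-0.1667)·(-0.1667) + (-3.1667)·(-3.1667) + (2.8333)·(2.8333)) / 5 = 22.8333/5 = 4.5667
  Sample standard deviations s_i = √(s[i,i]):
  s(X) = √(4.9667) = 2.2286
  s(Y) = √(4.5667) = 2.137

Step 3 — r_{ij} = s_{ij} / (s_i · s_j):
  r[X,X] = 1 (diagonal).
  r[X,Y] = -3.1667 / (2.2286 · 2.137) = -3.1667 / 4.7625 = -0.6649
  r[Y,Y] = 1 (diagonal).

R is symmetric with unit diagonal. Assembling:

R = [[1, -0.6649],
 [-0.6649, 1]]


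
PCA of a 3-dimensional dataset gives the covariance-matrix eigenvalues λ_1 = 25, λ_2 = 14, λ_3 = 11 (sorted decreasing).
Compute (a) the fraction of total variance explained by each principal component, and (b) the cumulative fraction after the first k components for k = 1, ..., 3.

Step 1 — total variance = trace(Sigma) = Σ λ_i = 25 + 14 + 11 = 50.

Step 2 — fraction explained by component i = λ_i / Σ λ:
  PC1: 25/50 = 0.5
  PC2: 14/50 = 0.28
  PC3: 11/50 = 0.22

Step 3 — cumulative fraction after k components = (λ_1 + ... + λ_k) / Σ λ:
  k = 1: 25/50 = 0.5
  k = 2: (25 + 14)/50 = 39/50 = 0.78
  k = 3: (25 + 14 + 11)/50 = 50/50 = 1

Summary (fraction, with percent):

explained: PC1 0.5 (50%), PC2 0.28 (28%), PC3 0.22 (22%);  cumulative: 0.5, 0.78, 1


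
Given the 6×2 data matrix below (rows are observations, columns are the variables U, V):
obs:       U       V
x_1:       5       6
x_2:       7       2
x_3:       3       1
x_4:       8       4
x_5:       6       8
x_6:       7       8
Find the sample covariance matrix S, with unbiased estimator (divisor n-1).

Step 1 — column means:
  mean(U) = (5 + 7 + 3 + 8 + 6 + 7) / 6 = 36/6 = 6
  mean(V) = (6 + 2 + 1 + 4 + 8 + 8) / 6 = 29/6 = 4.8333

Step 2 — sample covariance S[i,j] = (1/(n-1)) · Σ_k (x_{k,i} - mean_i) · (x_{k,j} - mean_j), with n-1 = 5.
  S[U,U] = ((-1)·(-1) + (1)·(1) + (-3)·(-3) + (2)·(2) + (0)·(0) + (1)·(1)) / 5 = 16/5 = 3.2
  S[U,V] = ((-1)·(1.1667) + (1)·(-2.8333) + (-3)·(-3.8333) + (2)·(-0.8333) + (0)·(3.1667) + (1)·(3.1667)) / 5 = 9/5 = 1.8
  S[V,V] = ((1.1667)·(1.1667) + (-2.8333)·(-2.8333) + (-3.8333)·(-3.8333) + (-0.8333)·(-0.8333) + (3.1667)·(3.1667) + (3.1667)·(3.1667)) / 5 = 44.8333/5 = 8.9667

S is symmetric (S[j,i] = S[i,j]). Assembling:

S = [[3.2, 1.8],
 [1.8, 8.9667]]


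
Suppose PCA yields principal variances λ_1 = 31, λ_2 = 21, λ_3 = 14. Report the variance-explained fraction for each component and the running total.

Step 1 — total variance = trace(Sigma) = Σ λ_i = 31 + 21 + 14 = 66.

Step 2 — fraction explained by component i = λ_i / Σ λ:
  PC1: 31/66 = 0.4697
  PC2: 21/66 = 0.3182
  PC3: 14/66 = 0.2121

Step 3 — cumulative fraction after k components = (λ_1 + ... + λ_k) / Σ λ:
  k = 1: 31/66 = 0.4697
  k = 2: (31 + 21)/66 = 52/66 = 0.7879
  k = 3: (31 + 21 + 14)/66 = 66/66 = 1

Summary (fraction, with percent):

explained: PC1 0.4697 (46.97%), PC2 0.3182 (31.82%), PC3 0.2121 (21.21%);  cumulative: 0.4697, 0.7879, 1


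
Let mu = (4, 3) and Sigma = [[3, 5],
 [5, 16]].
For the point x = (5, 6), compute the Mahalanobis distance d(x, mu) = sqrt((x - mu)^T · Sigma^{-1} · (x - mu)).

Step 1 — centre the observation: (x - mu) = (1, 3).

Step 2 — invert Sigma. det(Sigma) = 3·16 - (5)² = 23.
  Sigma^{-1} = (1/det) · [[d, -b], [-b, a]] = [[0.6957, -0.2174],
 [-0.2174, 0.1304]].

Step 3 — form the quadratic (x - mu)^T · Sigma^{-1} · (x - mu):
  Sigma^{-1} · (x - mu) = (0.0435, 0.1739).
  (x - mu)^T · [Sigma^{-1} · (x - mu)] = (1)·(0.0435) + (3)·(0.1739) = 0.5652.

Step 4 — take square root: d = √(0.5652) ≈ 0.7518.

d(x, mu) = √(0.5652) ≈ 0.7518


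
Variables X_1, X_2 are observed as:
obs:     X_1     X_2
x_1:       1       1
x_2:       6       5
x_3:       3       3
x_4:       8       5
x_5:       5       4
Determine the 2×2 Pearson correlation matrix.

Step 1 — column means:
  mean(X_1) = (1 + 6 + 3 + 8 + 5) / 5 = 23/5 = 4.6
  mean(X_2) = (1 + 5 + 3 + 5 + 4) / 5 = 18/5 = 3.6

Step 2 — sample variances and covariances s[i,j] = (1/(n-1)) · Σ_k (x_{k,i} - mean_i) · (x_{k,j} - mean_j), with n-1 = 4:
  s[X_1,X_1] = ((-3.6)·(-3.6) + (1.4)·(1.4) + (-1.6)·(-1.6) + (3.4)·(3.4) + (0.4)·(0.4)) / 4 = 29.2/4 = 7.3
  s[X_1,X_2] = ((-3.6)·(-2.6) + (1.4)·(1.4) + (-1.6)·(-0.6) + (3.4)·(1.4) + (0.4)·(0.4)) / 4 = 17.2/4 = 4.3
  s[X_2,X_2] = ((-2.6)·(-2.6) + (1.4)·(1.4) + (-0.6)·(-0.6) + (1.4)·(1.4) + (0.4)·(0.4)) / 4 = 11.2/4 = 2.8
  Sample standard deviations s_i = √(s[i,i]):
  s(X_1) = √(7.3) = 2.7019
  s(X_2) = √(2.8) = 1.6733

Step 3 — r_{ij} = s_{ij} / (s_i · s_j):
  r[X_1,X_1] = 1 (diagonal).
  r[X_1,X_2] = 4.3 / (2.7019 · 1.6733) = 4.3 / 4.5211 = 0.9511
  r[X_2,X_2] = 1 (diagonal).

R is symmetric with unit diagonal. Assembling:

R = [[1, 0.9511],
 [0.9511, 1]]


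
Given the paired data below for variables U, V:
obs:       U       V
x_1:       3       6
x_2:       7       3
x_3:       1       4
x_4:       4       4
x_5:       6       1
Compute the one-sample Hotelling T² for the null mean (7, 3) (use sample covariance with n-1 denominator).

Step 1 — sample mean vector:
  mean(U) = (3 + 7 + 1 + 4 + 6) / 5 = 21/5 = 4.2
  mean(V) = (6 + 3 + 4 + 4 + 1) / 5 = 18/5 = 3.6
  x̄ = (4.2, 3.6),  deviation x̄ - mu_0 = (4.2, 3.6) - (7, 3) = (-2.8, 0.6).

Step 2 — sample covariance matrix, S[i,j] = (1/(n-1)) · Σ_k (x_{k,i} - mean_i) · (x_{k,j} - mean_j), divisor n-1 = 4:
  S[U,U] = ((-1.2)·(-1.2) + (2.8)·(2.8) + (-3.2)·(-3.2) + (-0.2)·(-0.2) + (1.8)·(1.8)) / 4 = 22.8/4 = 5.7
  S[U,V] = ((-1.2)·(2.4) + (2.8)·(-0.6) + (-3.2)·(0.4) + (-0.2)·(0.4) + (1.8)·(-2.6)) / 4 = -10.6/4 = -2.65
  S[V,V] = ((2.4)·(2.4) + (-0.6)·(-0.6) + (0.4)·(0.4) + (0.4)·(0.4) + (-2.6)·(-2.6)) / 4 = 13.2/4 = 3.3
  S = [[5.7, -2.65],
 [-2.65, 3.3]].

Step 3 — invert S. det(S) = 5.7·3.3 - (-2.65)² = 11.7875.
  S^{-1} = (1/det) · [[d, -b], [-b, a]] = [[0.28, 0.2248],
 [0.2248, 0.4836]].

Step 4 — quadratic form (x̄ - mu_0)^T · S^{-1} · (x̄ - mu_0):
  S^{-1} · (x̄ - mu_0) = (-0.649, -0.3393),
  (x̄ - mu_0)^T · [...] = (-2.8)·(-0.649) + (0.6)·(-0.3393) = 1.6136.

Step 5 — scale by n: T² = 5 · 1.6136 = 8.0679.

T² ≈ 8.0679


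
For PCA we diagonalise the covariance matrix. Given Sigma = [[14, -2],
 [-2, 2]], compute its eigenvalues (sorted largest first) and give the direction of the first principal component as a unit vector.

Step 1 — characteristic polynomial of 2×2 Sigma:
  det(Sigma - λI) = λ² - trace · λ + det = 0.
  trace = 14 + 2 = 16, det = 14·2 - (-2)² = 24.
Step 2 — discriminant:
  Δ = trace² - 4·det = 256 - 96 = 160.
Step 3 — eigenvalues:
  λ = (trace ± √Δ)/2 = (16 ± 12.6491)/2,
  λ_1 = 14.3246,  λ_2 = 1.6754.

Step 4 — unit eigenvector for λ_1: solve (Sigma - λ_1 I)v = 0. First row:
  (14 - 14.3246)·v_x + (-2)·v_y = 0, i.e. (-0.3246)·v_x + (-2)·v_y = 0,
  so v ∝ (b, λ_1 - a) = (-2, 0.3246); multiply by -1 so the first entry is positive: u = (2, -0.3246).
  ||u|| = √((2)² + (-0.3246)²) = √(4.1053) ≈ 2.0262,
  v_1 = u/||u|| ≈ (0.9871, -0.1602) (||v_1|| = 1).

λ_1 = 14.3246,  λ_2 = 1.6754;  v_1 ≈ (0.9871, -0.1602)


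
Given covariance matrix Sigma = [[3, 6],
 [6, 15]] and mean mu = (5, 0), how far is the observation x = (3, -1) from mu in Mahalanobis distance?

Step 1 — centre the observation: (x - mu) = (-2, -1).

Step 2 — invert Sigma. det(Sigma) = 3·15 - (6)² = 9.
  Sigma^{-1} = (1/det) · [[d, -b], [-b, a]] = [[1.6667, -0.6667],
 [-0.6667, 0.3333]].

Step 3 — form the quadratic (x - mu)^T · Sigma^{-1} · (x - mu):
  Sigma^{-1} · (x - mu) = (-2.6667, 1).
  (x - mu)^T · [Sigma^{-1} · (x - mu)] = (-2)·(-2.6667) + (-1)·(1) = 4.3333.

Step 4 — take square root: d = √(4.3333) ≈ 2.0817.

d(x, mu) = √(4.3333) ≈ 2.0817


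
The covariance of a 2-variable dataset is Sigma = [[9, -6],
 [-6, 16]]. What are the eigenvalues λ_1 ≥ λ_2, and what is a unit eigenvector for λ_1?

Step 1 — characteristic polynomial of 2×2 Sigma:
  det(Sigma - λI) = λ² - trace · λ + det = 0.
  trace = 9 + 16 = 25, det = 9·16 - (-6)² = 108.
Step 2 — discriminant:
  Δ = trace² - 4·det = 625 - 432 = 193.
Step 3 — eigenvalues:
  λ = (trace ± √Δ)/2 = (25 ± 13.8924)/2,
  λ_1 = 19.4462,  λ_2 = 5.5538.

Step 4 — unit eigenvector for λ_1: solve (Sigma - λ_1 I)v = 0. First row:
  (9 - 19.4462)·v_x + (-6)·v_y = 0, i.e. (-10.4462)·v_x + (-6)·v_y = 0,
  so v ∝ (b, λ_1 - a) = (-6, 10.4462); multiply by -1 so the first entry is positive: u = (6, -10.4462).
  ||u|| = √((6)² + (-10.4462)²) = √(145.1236) ≈ 12.0467,
  v_1 = u/||u|| ≈ (0.4981, -0.8671) (||v_1|| = 1).

λ_1 = 19.4462,  λ_2 = 5.5538;  v_1 ≈ (0.4981, -0.8671)


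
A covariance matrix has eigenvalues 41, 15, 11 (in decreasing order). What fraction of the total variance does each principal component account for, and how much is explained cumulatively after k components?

Step 1 — total variance = trace(Sigma) = Σ λ_i = 41 + 15 + 11 = 67.

Step 2 — fraction explained by component i = λ_i / Σ λ:
  PC1: 41/67 = 0.6119
  PC2: 15/67 = 0.2239
  PC3: 11/67 = 0.1642

Step 3 — cumulative fraction after k components = (λ_1 + ... + λ_k) / Σ λ:
  k = 1: 41/67 = 0.6119
  k = 2: (41 + 15)/67 = 56/67 = 0.8358
  k = 3: (41 + 15 + 11)/67 = 67/67 = 1

Summary (fraction, with percent):

explained: PC1 0.6119 (61.19%), PC2 0.2239 (22.39%), PC3 0.1642 (16.42%);  cumulative: 0.6119, 0.8358, 1


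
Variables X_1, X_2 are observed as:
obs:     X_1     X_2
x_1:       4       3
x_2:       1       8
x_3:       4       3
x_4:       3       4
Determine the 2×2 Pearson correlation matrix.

Step 1 — column means:
  mean(X_1) = (4 + 1 + 4 + 3) / 4 = 12/4 = 3
  mean(X_2) = (3 + 8 + 3 + 4) / 4 = 18/4 = 4.5

Step 2 — sample variances and covariances s[i,j] = (1/(n-1)) · Σ_k (x_{k,i} - mean_i) · (x_{k,j} - mean_j), with n-1 = 3:
  s[X_1,X_1] = ((1)·(1) + (-2)·(-2) + (1)·(1) + (0)·(0)) / 3 = 6/3 = 2
  s[X_1,X_2] = ((1)·(-1.5) + (-2)·(3.5) + (1)·(-1.5) + (0)·(-0.5)) / 3 = -10/3 = -3.3333
  s[X_2,X_2] = ((-1.5)·(-1.5) + (3.5)·(3.5) + (-1.5)·(-1.5) + (-0.5)·(-0.5)) / 3 = 17/3 = 5.6667
  Sample standard deviations s_i = √(s[i,i]):
  s(X_1) = √(2) = 1.4142
  s(X_2) = √(5.6667) = 2.3805

Step 3 — r_{ij} = s_{ij} / (s_i · s_j):
  r[X_1,X_1] = 1 (diagonal).
  r[X_1,X_2] = -3.3333 / (1.4142 · 2.3805) = -3.3333 / 3.3665 = -0.9901
  r[X_2,X_2] = 1 (diagonal).

R is symmetric with unit diagonal. Assembling:

R = [[1, -0.9901],
 [-0.9901, 1]]


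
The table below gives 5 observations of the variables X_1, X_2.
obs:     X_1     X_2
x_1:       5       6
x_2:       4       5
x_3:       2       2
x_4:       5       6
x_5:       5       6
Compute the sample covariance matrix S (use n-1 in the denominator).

Step 1 — column means:
  mean(X_1) = (5 + 4 + 2 + 5 + 5) / 5 = 21/5 = 4.2
  mean(X_2) = (6 + 5 + 2 + 6 + 6) / 5 = 25/5 = 5

Step 2 — sample covariance S[i,j] = (1/(n-1)) · Σ_k (x_{k,i} - mean_i) · (x_{k,j} - mean_j), with n-1 = 4.
  S[X_1,X_1] = ((0.8)·(0.8) + (-0.2)·(-0.2) + (-2.2)·(-2.2) + (0.8)·(0.8) + (0.8)·(0.8)) / 4 = 6.8/4 = 1.7
  S[X_1,X_2] = ((0.8)·(1) + (-0.2)·(0) + (-2.2)·(-3) + (0.8)·(1) + (0.8)·(1)) / 4 = 9/4 = 2.25
  S[X_2,X_2] = ((1)·(1) + (0)·(0) + (-3)·(-3) + (1)·(1) + (1)·(1)) / 4 = 12/4 = 3

S is symmetric (S[j,i] = S[i,j]). Assembling:

S = [[1.7, 2.25],
 [2.25, 3]]


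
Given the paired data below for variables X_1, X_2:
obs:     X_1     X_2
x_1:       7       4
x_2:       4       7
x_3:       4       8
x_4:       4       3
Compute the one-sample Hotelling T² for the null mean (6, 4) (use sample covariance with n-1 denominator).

Step 1 — sample mean vector:
  mean(X_1) = (7 + 4 + 4 + 4) / 4 = 19/4 = 4.75
  mean(X_2) = (4 + 7 + 8 + 3) / 4 = 22/4 = 5.5
  x̄ = (4.75, 5.5),  deviation x̄ - mu_0 = (4.75, 5.5) - (6, 4) = (-1.25, 1.5).

Step 2 — sample covariance matrix, S[i,j] = (1/(n-1)) · Σ_k (x_{k,i} - mean_i) · (x_{k,j} - mean_j), divisor n-1 = 3:
  S[X_1,X_1] = ((2.25)·(2.25) + (-0.75)·(-0.75) + (-0.75)·(-0.75) + (-0.75)·(-0.75)) / 3 = 6.75/3 = 2.25
  S[X_1,X_2] = ((2.25)·(-1.5) + (-0.75)·(1.5) + (-0.75)·(2.5) + (-0.75)·(-2.5)) / 3 = -4.5/3 = -1.5
  S[X_2,X_2] = ((-1.5)·(-1.5) + (1.5)·(1.5) + (2.5)·(2.5) + (-2.5)·(-2.5)) / 3 = 17/3 = 5.6667
  S = [[2.25, -1.5],
 [-1.5, 5.6667]].

Step 3 — invert S. det(S) = 2.25·5.6667 - (-1.5)² = 10.5.
  S^{-1} = (1/det) · [[d, -b], [-b, a]] = [[0.5397, 0.1429],
 [0.1429, 0.2143]].

Step 4 — quadratic form (x̄ - mu_0)^T · S^{-1} · (x̄ - mu_0):
  S^{-1} · (x̄ - mu_0) = (-0.4603, 0.1429),
  (x̄ - mu_0)^T · [...] = (-1.25)·(-0.4603) + (1.5)·(0.1429) = 0.7897.

Step 5 — scale by n: T² = 4 · 0.7897 = 3.1587.

T² ≈ 3.1587


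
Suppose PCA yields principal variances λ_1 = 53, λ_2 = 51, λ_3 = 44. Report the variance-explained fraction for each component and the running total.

Step 1 — total variance = trace(Sigma) = Σ λ_i = 53 + 51 + 44 = 148.

Step 2 — fraction explained by component i = λ_i / Σ λ:
  PC1: 53/148 = 0.3581
  PC2: 51/148 = 0.3446
  PC3: 44/148 = 0.2973

Step 3 — cumulative fraction after k components = (λ_1 + ... + λ_k) / Σ λ:
  k = 1: 53/148 = 0.3581
  k = 2: (53 + 51)/148 = 104/148 = 0.7027
  k = 3: (53 + 51 + 44)/148 = 148/148 = 1

Summary (fraction, with percent):

explained: PC1 0.3581 (35.81%), PC2 0.3446 (34.46%), PC3 0.2973 (29.73%);  cumulative: 0.3581, 0.7027, 1


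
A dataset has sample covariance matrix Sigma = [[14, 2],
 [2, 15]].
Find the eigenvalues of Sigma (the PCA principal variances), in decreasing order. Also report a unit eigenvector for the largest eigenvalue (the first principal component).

Step 1 — characteristic polynomial of 2×2 Sigma:
  det(Sigma - λI) = λ² - trace · λ + det = 0.
  trace = 14 + 15 = 29, det = 14·15 - (2)² = 206.
Step 2 — discriminant:
  Δ = trace² - 4·det = 841 - 824 = 17.
Step 3 — eigenvalues:
  λ = (trace ± √Δ)/2 = (29 ± 4.1231)/2,
  λ_1 = 16.5616,  λ_2 = 12.4384.

Step 4 — unit eigenvector for λ_1: solve (Sigma - λ_1 I)v = 0. First row:
  (14 - 16.5616)·v_x + (2)·v_y = 0, i.e. (-2.5616)·v_x + (2)·v_y = 0,
  so v ∝ (b, λ_1 - a) = (2, 2.5616) = u.
  ||u|| = √((2)² + (2.5616)²) = √(10.5616) ≈ 3.2499,
  v_1 = u/||u|| ≈ (0.6154, 0.7882) (||v_1|| = 1).

λ_1 = 16.5616,  λ_2 = 12.4384;  v_1 ≈ (0.6154, 0.7882)


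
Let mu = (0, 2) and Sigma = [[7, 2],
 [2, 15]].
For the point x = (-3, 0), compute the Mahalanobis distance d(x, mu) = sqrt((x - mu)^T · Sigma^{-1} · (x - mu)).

Step 1 — centre the observation: (x - mu) = (-3, -2).

Step 2 — invert Sigma. det(Sigma) = 7·15 - (2)² = 101.
  Sigma^{-1} = (1/det) · [[d, -b], [-b, a]] = [[0.1485, -0.0198],
 [-0.0198, 0.0693]].

Step 3 — form the quadratic (x - mu)^T · Sigma^{-1} · (x - mu):
  Sigma^{-1} · (x - mu) = (-0.4059, -0.0792).
  (x - mu)^T · [Sigma^{-1} · (x - mu)] = (-3)·(-0.4059) + (-2)·(-0.0792) = 1.3762.

Step 4 — take square root: d = √(1.3762) ≈ 1.1731.

d(x, mu) = √(1.3762) ≈ 1.1731


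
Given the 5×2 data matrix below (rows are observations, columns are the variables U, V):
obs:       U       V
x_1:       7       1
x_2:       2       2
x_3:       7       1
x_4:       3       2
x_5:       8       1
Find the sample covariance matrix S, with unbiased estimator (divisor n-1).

Step 1 — column means:
  mean(U) = (7 + 2 + 7 + 3 + 8) / 5 = 27/5 = 5.4
  mean(V) = (1 + 2 + 1 + 2 + 1) / 5 = 7/5 = 1.4

Step 2 — sample covariance S[i,j] = (1/(n-1)) · Σ_k (x_{k,i} - mean_i) · (x_{k,j} - mean_j), with n-1 = 4.
  S[U,U] = ((1.6)·(1.6) + (-3.4)·(-3.4) + (1.6)·(1.6) + (-2.4)·(-2.4) + (2.6)·(2.6)) / 4 = 29.2/4 = 7.3
  S[U,V] = ((1.6)·(-0.4) + (-3.4)·(0.6) + (1.6)·(-0.4) + (-2.4)·(0.6) + (2.6)·(-0.4)) / 4 = -5.8/4 = -1.45
  S[V,V] = ((-0.4)·(-0.4) + (0.6)·(0.6) + (-0.4)·(-0.4) + (0.6)·(0.6) + (-0.4)·(-0.4)) / 4 = 1.2/4 = 0.3

S is symmetric (S[j,i] = S[i,j]). Assembling:

S = [[7.3, -1.45],
 [-1.45, 0.3]]


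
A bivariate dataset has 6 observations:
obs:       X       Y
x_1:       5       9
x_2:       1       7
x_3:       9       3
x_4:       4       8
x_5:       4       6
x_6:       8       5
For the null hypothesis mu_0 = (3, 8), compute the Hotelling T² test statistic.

Step 1 — sample mean vector:
  mean(X) = (5 + 1 + 9 + 4 + 4 + 8) / 6 = 31/6 = 5.1667
  mean(Y) = (9 + 7 + 3 + 8 + 6 + 5) / 6 = 38/6 = 6.3333
  x̄ = (5.1667, 6.3333),  deviation x̄ - mu_0 = (5.1667, 6.3333) - (3, 8) = (2.1667, -1.6667).

Step 2 — sample covariance matrix, S[i,j] = (1/(n-1)) · Σ_k (x_{k,i} - mean_i) · (x_{k,j} - mean_j), divisor n-1 = 5:
  S[X,X] = ((-0.1667)·(-0.1667) + (-4.1667)·(-4.1667) + (3.8333)·(3.8333) + (-1.1667)·(-1.1667) + (-1.1667)·(-1.1667) + (2.8333)·(2.8333)) / 5 = 42.8333/5 = 8.5667
  S[X,Y] = ((-0.1667)·(2.6667) + (-4.1667)·(0.6667) + (3.8333)·(-3.3333) + (-1.1667)·(1.6667) + (-1.1667)·(-0.3333) + (2.8333)·(-1.3333)) / 5 = -21.3333/5 = -4.2667
  S[Y,Y] = ((2.6667)·(2.6667) + (0.6667)·(0.6667) + (-3.3333)·(-3.3333) + (1.6667)·(1.6667) + (-0.3333)·(-0.3333) + (-1.3333)·(-1.3333)) / 5 = 23.3333/5 = 4.6667
  S = [[8.5667, -4.2667],
 [-4.2667, 4.6667]].

Step 3 — invert S. det(S) = 8.5667·4.6667 - (-4.2667)² = 21.7733.
  S^{-1} = (1/det) · [[d, -b], [-b, a]] = [[0.2143, 0.196],
 [0.196, 0.3934]].

Step 4 — quadratic form (x̄ - mu_0)^T · S^{-1} · (x̄ - mu_0):
  S^{-1} · (x̄ - mu_0) = (0.1378, -0.2312),
  (x̄ - mu_0)^T · [...] = (2.1667)·(0.1378) + (-1.6667)·(-0.2312) = 0.6838.

Step 5 — scale by n: T² = 6 · 0.6838 = 4.1029.

T² ≈ 4.1029
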